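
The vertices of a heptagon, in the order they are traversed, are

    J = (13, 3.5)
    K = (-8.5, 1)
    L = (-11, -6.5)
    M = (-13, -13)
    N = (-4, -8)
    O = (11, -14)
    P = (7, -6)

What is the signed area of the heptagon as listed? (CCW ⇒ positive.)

249

Apply the shoelace formula: 2A = Σ (x_i·y_{i+1} − x_{i+1}·y_i), indices taken mod 7.
Cross-terms: 42.75, 66.25, 58.5, 52, 144, 32, 102.5  ⇒  Σ = 498
Signed area = Σ/2 = 249 (positive ⇒ counter-clockwise traversal).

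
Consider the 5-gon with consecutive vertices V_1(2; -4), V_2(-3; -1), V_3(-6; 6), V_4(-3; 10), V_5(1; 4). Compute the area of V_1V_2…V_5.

Apply the shoelace (surveyor's) formula: 2A = Σ (x_i·y_{i+1} − x_{i+1}·y_i), indices taken mod 5.
Σ = (-14) + (-24) + (-42) + (-22) + (-12) = -114
Area = |Σ|/2 = 57.

57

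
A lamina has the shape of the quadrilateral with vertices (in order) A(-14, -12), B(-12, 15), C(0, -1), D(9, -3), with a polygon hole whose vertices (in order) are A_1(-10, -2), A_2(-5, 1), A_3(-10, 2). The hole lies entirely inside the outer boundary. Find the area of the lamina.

231.5

Outer boundary:
Apply the shoelace (surveyor's) formula: 2A = Σ (x_i·y_{i+1} − x_{i+1}·y_i), indices taken mod 4.
Cross-terms: -354, 12, 9, -150  ⇒  Σ = -483
Area = |Σ|/2 = 241.5.
Hole:
Σ = (-20) + (0) + (40) = 20
Area = |Σ|/2 = 10.
Net area = 241.5 − 10 = 231.5.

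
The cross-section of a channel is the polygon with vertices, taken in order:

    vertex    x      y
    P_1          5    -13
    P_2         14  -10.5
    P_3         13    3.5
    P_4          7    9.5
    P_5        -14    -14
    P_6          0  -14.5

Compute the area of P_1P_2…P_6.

Cross-terms: 129.5, 185.5, 99, 35, 203, 72.5  ⇒  Σ = 724.5
Area = |Σ|/2 = 362.25.

362.25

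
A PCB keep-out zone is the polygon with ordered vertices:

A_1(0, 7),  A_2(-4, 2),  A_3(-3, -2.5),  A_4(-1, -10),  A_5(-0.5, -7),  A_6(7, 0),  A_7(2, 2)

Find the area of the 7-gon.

75.25

Σ = (28) + (16) + (27.5) + (2) + (49) + (14) + (14) = 150.5
Area = |Σ|/2 = 75.25.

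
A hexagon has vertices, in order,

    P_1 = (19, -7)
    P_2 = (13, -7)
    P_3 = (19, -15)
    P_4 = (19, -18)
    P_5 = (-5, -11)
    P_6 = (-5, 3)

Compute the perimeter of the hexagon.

|P_1P_2| = √((-6)² + (0)²) = √36 = 6
|P_2P_3| = √((6)² + (-8)²) = √100 = 10
|P_3P_4| = √((0)² + (-3)²) = √9 = 3
|P_4P_5| = √((-24)² + (7)²) = √625 = 25
|P_5P_6| = √((0)² + (14)²) = √196 = 14
|P_6P_1| = √((24)² + (-10)²) = √676 = 26
Perimeter = 6 + 10 + 3 + 25 + 14 + 26 = 84.

84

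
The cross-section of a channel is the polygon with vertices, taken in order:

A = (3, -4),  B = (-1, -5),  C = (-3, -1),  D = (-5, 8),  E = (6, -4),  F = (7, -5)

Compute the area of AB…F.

52.5

Σ = (-19) + (-14) + (-29) + (-28) + (-2) + (-13) = -105
Area = |Σ|/2 = 52.5.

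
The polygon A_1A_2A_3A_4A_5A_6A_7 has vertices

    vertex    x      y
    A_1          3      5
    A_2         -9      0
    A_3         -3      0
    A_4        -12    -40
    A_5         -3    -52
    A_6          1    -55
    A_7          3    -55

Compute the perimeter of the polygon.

142

|A_1A_2| = √((-12)² + (-5)²) = √169 = 13
|A_2A_3| = √((6)² + (0)²) = √36 = 6
|A_3A_4| = √((-9)² + (-40)²) = √1681 = 41
|A_4A_5| = √((9)² + (-12)²) = √225 = 15
|A_5A_6| = √((4)² + (-3)²) = √25 = 5
|A_6A_7| = √((2)² + (0)²) = √4 = 2
|A_7A_1| = √((0)² + (60)²) = √3600 = 60
Perimeter = 13 + 6 + 41 + 15 + 5 + 2 + 60 = 142.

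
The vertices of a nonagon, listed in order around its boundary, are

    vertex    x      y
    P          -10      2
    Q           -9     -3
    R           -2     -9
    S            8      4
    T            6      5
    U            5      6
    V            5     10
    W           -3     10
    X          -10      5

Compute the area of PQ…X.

214.5

Σ = (48) + (75) + (64) + (16) + (11) + (20) + (80) + (85) + (30) = 429
Area = |Σ|/2 = 214.5.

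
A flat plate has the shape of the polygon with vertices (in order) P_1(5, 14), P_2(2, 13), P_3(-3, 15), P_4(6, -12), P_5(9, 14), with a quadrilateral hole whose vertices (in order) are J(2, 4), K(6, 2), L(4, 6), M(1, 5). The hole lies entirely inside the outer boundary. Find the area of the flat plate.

Outer boundary:
Apply the surveyor's formula: 2A = Σ (x_i·y_{i+1} − x_{i+1}·y_i), indices taken mod 5.
Cross-terms: 37, 69, -54, 192, 56  ⇒  Σ = 300
Area = |Σ|/2 = 150.
Hole:
Σ = (-20) + (28) + (14) + (-6) = 16
Area = |Σ|/2 = 8.
Net area = 150 − 8 = 142.

142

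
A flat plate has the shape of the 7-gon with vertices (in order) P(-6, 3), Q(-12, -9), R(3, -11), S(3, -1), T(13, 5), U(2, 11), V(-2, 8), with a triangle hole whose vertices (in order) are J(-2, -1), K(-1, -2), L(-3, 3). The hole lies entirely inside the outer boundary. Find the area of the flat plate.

Outer boundary:
Apply Gauss's area formula: 2A = Σ (x_i·y_{i+1} − x_{i+1}·y_i), indices taken mod 7.
Σ = (90) + (159) + (30) + (28) + (133) + (38) + (42) = 520
Area = |Σ|/2 = 260.
Hole:
Apply the shoelace (surveyor's) formula: 2A = Σ (x_i·y_{i+1} − x_{i+1}·y_i), indices taken mod 3.
J→K: (-2)(-2) − (-1)(-1) = 3
K→L: (-1)(3) − (-3)(-2) = -9
L→J: (-3)(-1) − (-2)(3) = 9
Σ = 3
Area = |Σ|/2 = 1.5.
Net area = 260 − 1.5 = 258.5.

258.5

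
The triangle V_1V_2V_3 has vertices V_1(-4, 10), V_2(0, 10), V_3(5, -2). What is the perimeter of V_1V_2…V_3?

|V_1V_2| = √((4)² + (0)²) = √16 = 4
|V_2V_3| = √((5)² + (-12)²) = √169 = 13
|V_3V_1| = √((-9)² + (12)²) = √225 = 15
Perimeter = 4 + 13 + 15 = 32.

32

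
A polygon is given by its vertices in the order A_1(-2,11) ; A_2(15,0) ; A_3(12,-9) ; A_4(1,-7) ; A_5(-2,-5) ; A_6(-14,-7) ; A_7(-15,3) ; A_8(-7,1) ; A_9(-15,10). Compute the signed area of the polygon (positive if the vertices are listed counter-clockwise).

Apply the shoelace formula: 2A = Σ (x_i·y_{i+1} − x_{i+1}·y_i), indices taken mod 9.
Σ = (-165) + (-135) + (-75) + (-19) + (-56) + (-147) + (6) + (-55) + (-145) = -791
Signed area = Σ/2 = -395.5 (negative ⇒ clockwise traversal).

-395.5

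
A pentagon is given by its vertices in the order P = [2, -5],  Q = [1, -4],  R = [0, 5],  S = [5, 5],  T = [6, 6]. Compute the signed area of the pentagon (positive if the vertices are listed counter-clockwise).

Cross-terms: -3, 5, -25, 0, -42  ⇒  Σ = -65
Signed area = Σ/2 = -32.5 (negative ⇒ clockwise traversal).

-32.5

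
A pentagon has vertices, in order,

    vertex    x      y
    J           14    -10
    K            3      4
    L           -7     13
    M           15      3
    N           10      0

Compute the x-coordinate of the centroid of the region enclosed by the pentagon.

Apply the shoelace (surveyor's) formula. First the cross-terms c_i = x_i·y_{i+1} − x_{i+1}·y_i:
  86, 67, -216, -30, -100  ⇒  2A = -193, A = -96.5.
Then Σ (x_i + x_{i+1})·c_i = -3684, so x̄ = -3684 / (6·(-96.5)) = 1228/193.

1228/193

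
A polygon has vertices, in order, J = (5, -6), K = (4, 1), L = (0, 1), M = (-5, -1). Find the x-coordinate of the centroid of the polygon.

84/73

Apply the surveyor's formula. First the cross-terms c_i = x_i·y_{i+1} − x_{i+1}·y_i:
  29, 4, 5, 35  ⇒  2A = 73, A = 36.5.
Then Σ (x_i + x_{i+1})·c_i = 252, so x̄ = 252 / (6·36.5) = 84/73.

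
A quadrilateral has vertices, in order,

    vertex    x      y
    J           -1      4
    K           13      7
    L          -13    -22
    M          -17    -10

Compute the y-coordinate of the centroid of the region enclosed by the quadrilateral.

Apply Gauss's area formula. First the cross-terms c_i = x_i·y_{i+1} − x_{i+1}·y_i:
  -59, -195, -244, -78  ⇒  2A = -576, A = -288.
Then Σ (y_i + y_{i+1})·c_i = 10552, so ȳ = 10552 / (6·(-288)) = -1319/216.

-1319/216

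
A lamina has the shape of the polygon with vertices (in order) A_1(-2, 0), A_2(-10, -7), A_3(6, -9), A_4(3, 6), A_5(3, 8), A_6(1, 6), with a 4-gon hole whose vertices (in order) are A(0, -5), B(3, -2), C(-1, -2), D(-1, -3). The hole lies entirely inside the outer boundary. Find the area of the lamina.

Outer boundary:
Cross-terms: 14, 132, 63, 6, 10, 12  ⇒  Σ = 237
Area = |Σ|/2 = 118.5.
Hole:
A→B: (0)(-2) − (3)(-5) = 15
B→C: (3)(-2) − (-1)(-2) = -8
C→D: (-1)(-3) − (-1)(-2) = 1
D→A: (-1)(-5) − (0)(-3) = 5
Σ = 13
Area = |Σ|/2 = 6.5.
Net area = 118.5 − 6.5 = 112.

112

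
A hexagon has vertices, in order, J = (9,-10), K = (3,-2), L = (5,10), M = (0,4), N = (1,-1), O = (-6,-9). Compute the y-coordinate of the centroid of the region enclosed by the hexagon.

Apply Gauss's area formula. First the cross-terms c_i = x_i·y_{i+1} − x_{i+1}·y_i:
  12, 40, 20, -4, -15, 141  ⇒  2A = 194, A = 97.
Then Σ (y_i + y_{i+1})·c_i = -2085, so ȳ = -2085 / (6·97) = -695/194.

-695/194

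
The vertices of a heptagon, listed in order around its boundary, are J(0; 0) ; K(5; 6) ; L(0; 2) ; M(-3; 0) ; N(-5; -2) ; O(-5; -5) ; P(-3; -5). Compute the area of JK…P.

Apply the surveyor's formula: 2A = Σ (x_i·y_{i+1} − x_{i+1}·y_i), indices taken mod 7.
J→K: (0)(6) − (5)(0) = 0
K→L: (5)(2) − (0)(6) = 10
L→M: (0)(0) − (-3)(2) = 6
M→N: (-3)(-2) − (-5)(0) = 6
N→O: (-5)(-5) − (-5)(-2) = 15
O→P: (-5)(-5) − (-3)(-5) = 10
P→J: (-3)(0) − (0)(-5) = 0
Σ = 47
Area = |Σ|/2 = 23.5.

23.5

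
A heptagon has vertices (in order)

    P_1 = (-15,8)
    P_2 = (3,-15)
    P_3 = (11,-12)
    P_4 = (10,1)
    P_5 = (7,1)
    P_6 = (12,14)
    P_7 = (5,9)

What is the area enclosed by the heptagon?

381.5

Σ = (201) + (129) + (131) + (3) + (86) + (38) + (175) = 763
Area = |Σ|/2 = 381.5.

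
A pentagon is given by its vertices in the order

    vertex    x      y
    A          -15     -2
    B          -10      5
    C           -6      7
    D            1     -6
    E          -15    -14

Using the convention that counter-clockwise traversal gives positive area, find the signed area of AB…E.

Σ = (-95) + (-40) + (29) + (-104) + (-180) = -390
Signed area = Σ/2 = -195 (negative ⇒ clockwise traversal).

-195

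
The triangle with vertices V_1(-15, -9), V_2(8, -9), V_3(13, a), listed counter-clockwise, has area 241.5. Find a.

12

Write out the shoelace sum; only the two edges meeting at V_3 involve a:
2·Area = [(8·a − 13·(-9)) + (13·(-9) − (-15)·a)] + 207
       = 23·a + 207 = 483
⇒ a = 12.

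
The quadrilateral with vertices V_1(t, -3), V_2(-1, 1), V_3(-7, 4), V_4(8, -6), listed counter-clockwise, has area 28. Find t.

10

The doubled signed area Σ (x_i y_{i+1} − x_{i+1} y_i) is linear in t.
With t=0 it equals -14; the coefficient of t is 7 (from the two edges through V_1).
So 7·t + -14 = 2·28 = 56 ⇒ t = 10.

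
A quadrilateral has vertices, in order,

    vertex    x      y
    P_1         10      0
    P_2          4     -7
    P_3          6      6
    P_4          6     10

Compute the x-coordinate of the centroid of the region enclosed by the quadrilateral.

6.8

Apply the shoelace formula. First the cross-terms c_i = x_i·y_{i+1} − x_{i+1}·y_i:
  -70, 66, 24, -100  ⇒  2A = -80, A = -40.
Then Σ (x_i + x_{i+1})·c_i = -1632, so x̄ = -1632 / (6·(-40)) = 6.8.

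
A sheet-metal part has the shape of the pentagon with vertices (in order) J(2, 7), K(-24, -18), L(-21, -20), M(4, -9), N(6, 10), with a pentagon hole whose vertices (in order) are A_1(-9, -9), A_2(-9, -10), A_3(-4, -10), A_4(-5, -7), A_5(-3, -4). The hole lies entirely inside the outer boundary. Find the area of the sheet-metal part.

296

Outer boundary:
Cross-terms: 132, 102, 269, 94, 22  ⇒  Σ = 619
Area = |Σ|/2 = 309.5.
Hole:
Apply the shoelace formula: 2A = Σ (x_i·y_{i+1} − x_{i+1}·y_i), indices taken mod 5.
Σ = (9) + (50) + (-22) + (-1) + (-9) = 27
Area = |Σ|/2 = 13.5.
Net area = 309.5 − 13.5 = 296.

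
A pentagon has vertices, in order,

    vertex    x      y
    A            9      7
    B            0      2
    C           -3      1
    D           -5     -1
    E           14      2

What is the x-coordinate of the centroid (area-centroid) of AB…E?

Apply the shoelace (surveyor's) formula. First the cross-terms c_i = x_i·y_{i+1} − x_{i+1}·y_i:
  18, 6, 8, 4, 80  ⇒  2A = 116, A = 58.
Then Σ (x_i + x_{i+1})·c_i = 1956, so x̄ = 1956 / (6·58) = 163/29.

163/29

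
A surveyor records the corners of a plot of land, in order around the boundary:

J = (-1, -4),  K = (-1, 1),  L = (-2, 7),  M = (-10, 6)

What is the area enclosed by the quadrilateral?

Apply the shoelace formula: 2A = Σ (x_i·y_{i+1} − x_{i+1}·y_i), indices taken mod 4.
J→K: (-1)(1) − (-1)(-4) = -5
K→L: (-1)(7) − (-2)(1) = -5
L→M: (-2)(6) − (-10)(7) = 58
M→J: (-10)(-4) − (-1)(6) = 46
Σ = 94
Area = |Σ|/2 = 47.

47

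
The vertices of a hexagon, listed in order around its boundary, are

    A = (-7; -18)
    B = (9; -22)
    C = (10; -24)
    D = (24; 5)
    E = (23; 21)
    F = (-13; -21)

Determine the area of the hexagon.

606

Apply the surveyor's formula: 2A = Σ (x_i·y_{i+1} − x_{i+1}·y_i), indices taken mod 6.
A→B: (-7)(-22) − (9)(-18) = 316
B→C: (9)(-24) − (10)(-22) = 4
C→D: (10)(5) − (24)(-24) = 626
D→E: (24)(21) − (23)(5) = 389
E→F: (23)(-21) − (-13)(21) = -210
F→A: (-13)(-18) − (-7)(-21) = 87
Σ = 1212
Area = |Σ|/2 = 606.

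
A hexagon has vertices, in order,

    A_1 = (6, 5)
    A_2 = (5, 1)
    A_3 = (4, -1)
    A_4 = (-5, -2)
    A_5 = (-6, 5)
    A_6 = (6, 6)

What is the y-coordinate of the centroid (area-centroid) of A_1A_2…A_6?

163/75

Apply Gauss's area formula. First the cross-terms c_i = x_i·y_{i+1} − x_{i+1}·y_i:
  -19, -9, -13, -37, -66, -6  ⇒  2A = -150, A = -75.
Then Σ (y_i + y_{i+1})·c_i = -978, so ȳ = -978 / (6·(-75)) = 163/75.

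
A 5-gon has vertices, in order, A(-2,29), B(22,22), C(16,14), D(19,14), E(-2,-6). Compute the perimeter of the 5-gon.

|AB| = √((24)² + (-7)²) = √625 = 25
|BC| = √((-6)² + (-8)²) = √100 = 10
|CD| = √((3)² + (0)²) = √9 = 3
|DE| = √((-21)² + (-20)²) = √841 = 29
|EA| = √((0)² + (35)²) = √1225 = 35
Perimeter = 25 + 10 + 3 + 29 + 35 = 102.

102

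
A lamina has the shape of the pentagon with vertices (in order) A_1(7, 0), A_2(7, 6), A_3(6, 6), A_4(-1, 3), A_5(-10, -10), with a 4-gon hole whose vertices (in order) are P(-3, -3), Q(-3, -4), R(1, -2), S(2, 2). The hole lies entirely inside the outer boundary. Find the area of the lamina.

81.5

Outer boundary:
Apply the shoelace (surveyor's) formula: 2A = Σ (x_i·y_{i+1} − x_{i+1}·y_i), indices taken mod 5.
Σ = (42) + (6) + (24) + (40) + (70) = 182
Area = |Σ|/2 = 91.
Hole:
Apply the shoelace (surveyor's) formula: 2A = Σ (x_i·y_{i+1} − x_{i+1}·y_i), indices taken mod 4.
Σ = (3) + (10) + (6) + (0) = 19
Area = |Σ|/2 = 9.5.
Net area = 91 − 9.5 = 81.5.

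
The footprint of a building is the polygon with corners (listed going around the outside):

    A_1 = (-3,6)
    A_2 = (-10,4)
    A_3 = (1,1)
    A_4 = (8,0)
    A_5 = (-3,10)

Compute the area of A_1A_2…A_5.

Apply the shoelace formula: 2A = Σ (x_i·y_{i+1} − x_{i+1}·y_i), indices taken mod 5.
Σ = (48) + (-14) + (-8) + (80) + (12) = 118
Area = |Σ|/2 = 59.

59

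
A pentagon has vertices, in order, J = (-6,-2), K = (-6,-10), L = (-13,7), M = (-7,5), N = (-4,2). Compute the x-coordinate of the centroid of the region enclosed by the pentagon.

Apply the shoelace formula. First the cross-terms c_i = x_i·y_{i+1} − x_{i+1}·y_i:
  48, -172, -16, 6, 20  ⇒  2A = -114, A = -57.
Then Σ (x_i + x_{i+1})·c_i = 2746, so x̄ = 2746 / (6·(-57)) = -1373/171.

-1373/171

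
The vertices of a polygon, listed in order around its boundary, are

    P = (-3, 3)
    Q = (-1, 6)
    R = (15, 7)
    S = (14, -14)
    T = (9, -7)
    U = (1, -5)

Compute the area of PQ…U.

Apply the shoelace (surveyor's) formula: 2A = Σ (x_i·y_{i+1} − x_{i+1}·y_i), indices taken mod 6.
Σ = (-15) + (-97) + (-308) + (28) + (-38) + (-12) = -442
Area = |Σ|/2 = 221.

221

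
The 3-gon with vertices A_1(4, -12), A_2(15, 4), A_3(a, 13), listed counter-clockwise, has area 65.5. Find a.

The doubled signed area Σ (x_i y_{i+1} − x_{i+1} y_i) is linear in a.
With a=0 it equals 339; the coefficient of a is -16 (from the two edges through A_3).
So -16·a + 339 = 2·65.5 = 131 ⇒ a = 13.

13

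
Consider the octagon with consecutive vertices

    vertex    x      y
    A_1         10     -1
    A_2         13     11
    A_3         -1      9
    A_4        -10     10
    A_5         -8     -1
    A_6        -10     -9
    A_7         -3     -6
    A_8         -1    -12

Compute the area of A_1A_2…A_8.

333.5

Apply the surveyor's formula: 2A = Σ (x_i·y_{i+1} − x_{i+1}·y_i), indices taken mod 8.
Σ = (123) + (128) + (80) + (90) + (62) + (33) + (30) + (121) = 667
Area = |Σ|/2 = 333.5.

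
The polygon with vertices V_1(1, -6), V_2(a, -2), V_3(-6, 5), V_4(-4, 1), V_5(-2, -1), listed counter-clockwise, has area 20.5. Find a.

2

Write out the shoelace sum; only the two edges meeting at V_2 involve a:
2·Area = [(1·(-2) − a·(-6)) + (a·5 − (-6)·(-2))] + 33
       = 11·a + 19 = 41
⇒ a = 2.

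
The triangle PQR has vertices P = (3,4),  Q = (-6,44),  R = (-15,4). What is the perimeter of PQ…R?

100

|PQ| = √((-9)² + (40)²) = √1681 = 41
|QR| = √((-9)² + (-40)²) = √1681 = 41
|RP| = √((18)² + (0)²) = √324 = 18
Perimeter = 41 + 41 + 18 = 100.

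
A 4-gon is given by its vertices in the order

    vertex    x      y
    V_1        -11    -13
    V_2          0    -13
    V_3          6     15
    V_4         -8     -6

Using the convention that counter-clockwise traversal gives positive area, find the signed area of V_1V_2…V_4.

171.5

Apply Gauss's area formula: 2A = Σ (x_i·y_{i+1} − x_{i+1}·y_i), indices taken mod 4.
Cross-terms: 143, 78, 84, 38  ⇒  Σ = 343
Signed area = Σ/2 = 171.5 (positive ⇒ counter-clockwise traversal).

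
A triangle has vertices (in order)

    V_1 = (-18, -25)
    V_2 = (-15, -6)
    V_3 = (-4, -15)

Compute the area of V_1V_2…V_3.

V_1→V_2: (-18)(-6) − (-15)(-25) = -267
V_2→V_3: (-15)(-15) − (-4)(-6) = 201
V_3→V_1: (-4)(-25) − (-18)(-15) = -170
Σ = -236
Area = |Σ|/2 = 118.

118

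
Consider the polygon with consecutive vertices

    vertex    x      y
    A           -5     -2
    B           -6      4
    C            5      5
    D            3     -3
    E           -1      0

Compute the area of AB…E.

Apply the shoelace (surveyor's) formula: 2A = Σ (x_i·y_{i+1} − x_{i+1}·y_i), indices taken mod 5.
Σ = (-32) + (-50) + (-30) + (-3) + (2) = -113
Area = |Σ|/2 = 56.5.

56.5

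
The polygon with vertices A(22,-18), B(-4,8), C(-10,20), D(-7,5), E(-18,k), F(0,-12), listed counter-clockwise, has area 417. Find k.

-10

Write out the shoelace sum; only the two edges meeting at E involve k:
2·Area = [((-7)·k − (-18)·5) + ((-18)·(-12) − 0·k)] + 458
       = -7·k + 764 = 834
⇒ k = -10.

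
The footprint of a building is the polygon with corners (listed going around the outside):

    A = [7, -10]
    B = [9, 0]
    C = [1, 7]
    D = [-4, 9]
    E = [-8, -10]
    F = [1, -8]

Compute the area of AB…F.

Cross-terms: 90, 63, 37, 112, 74, 46  ⇒  Σ = 422
Area = |Σ|/2 = 211.

211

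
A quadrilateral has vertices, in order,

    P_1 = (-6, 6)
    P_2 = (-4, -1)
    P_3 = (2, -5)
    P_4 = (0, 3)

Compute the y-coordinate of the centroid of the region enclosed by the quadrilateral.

14/19

Apply the shoelace (surveyor's) formula. First the cross-terms c_i = x_i·y_{i+1} − x_{i+1}·y_i:
  30, 22, 6, 18  ⇒  2A = 76, A = 38.
Then Σ (y_i + y_{i+1})·c_i = 168, so ȳ = 168 / (6·38) = 14/19.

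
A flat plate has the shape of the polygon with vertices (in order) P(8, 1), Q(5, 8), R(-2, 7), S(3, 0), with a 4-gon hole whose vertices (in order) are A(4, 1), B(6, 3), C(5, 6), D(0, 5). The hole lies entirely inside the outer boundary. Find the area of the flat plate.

Outer boundary:
Apply the shoelace (surveyor's) formula: 2A = Σ (x_i·y_{i+1} − x_{i+1}·y_i), indices taken mod 4.
P→Q: (8)(8) − (5)(1) = 59
Q→R: (5)(7) − (-2)(8) = 51
R→S: (-2)(0) − (3)(7) = -21
S→P: (3)(1) − (8)(0) = 3
Σ = 92
Area = |Σ|/2 = 46.
Hole:
Apply the shoelace formula: 2A = Σ (x_i·y_{i+1} − x_{i+1}·y_i), indices taken mod 4.
Σ = (6) + (21) + (25) + (-20) = 32
Area = |Σ|/2 = 16.
Net area = 46 − 16 = 30.

30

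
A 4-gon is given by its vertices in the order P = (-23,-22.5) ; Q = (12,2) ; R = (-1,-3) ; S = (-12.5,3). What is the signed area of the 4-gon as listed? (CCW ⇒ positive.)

249.875

P→Q: (-23)(2) − (12)(-22.5) = 224
Q→R: (12)(-3) − (-1)(2) = -34
R→S: (-1)(3) − (-12.5)(-3) = -40.5
S→P: (-12.5)(-22.5) − (-23)(3) = 350.25
Σ = 499.75
Signed area = Σ/2 = 249.875 (positive ⇒ counter-clockwise traversal).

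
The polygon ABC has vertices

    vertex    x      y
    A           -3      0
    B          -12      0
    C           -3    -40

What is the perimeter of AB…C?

90

|AB| = √((-9)² + (0)²) = √81 = 9
|BC| = √((9)² + (-40)²) = √1681 = 41
|CA| = √((0)² + (40)²) = √1600 = 40
Perimeter = 9 + 41 + 40 = 90.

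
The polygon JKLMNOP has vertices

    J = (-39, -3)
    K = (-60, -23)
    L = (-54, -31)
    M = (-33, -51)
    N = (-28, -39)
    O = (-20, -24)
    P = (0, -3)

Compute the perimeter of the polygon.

166

|JK| = √((-21)² + (-20)²) = √841 = 29
|KL| = √((6)² + (-8)²) = √100 = 10
|LM| = √((21)² + (-20)²) = √841 = 29
|MN| = √((5)² + (12)²) = √169 = 13
|NO| = √((8)² + (15)²) = √289 = 17
|OP| = √((20)² + (21)²) = √841 = 29
|PJ| = √((-39)² + (0)²) = √1521 = 39
Perimeter = 29 + 10 + 29 + 13 + 17 + 29 + 39 = 166.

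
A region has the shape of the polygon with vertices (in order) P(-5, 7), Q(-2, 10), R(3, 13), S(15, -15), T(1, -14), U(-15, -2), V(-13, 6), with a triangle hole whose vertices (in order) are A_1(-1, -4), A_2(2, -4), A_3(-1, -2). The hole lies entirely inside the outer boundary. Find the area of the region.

Outer boundary:
Σ = (-36) + (-56) + (-240) + (-195) + (-212) + (-116) + (-61) = -916
Area = |Σ|/2 = 458.
Hole:
Apply Gauss's area formula: 2A = Σ (x_i·y_{i+1} − x_{i+1}·y_i), indices taken mod 3.
Σ = (12) + (-8) + (2) = 6
Area = |Σ|/2 = 3.
Net area = 458 − 3 = 455.

455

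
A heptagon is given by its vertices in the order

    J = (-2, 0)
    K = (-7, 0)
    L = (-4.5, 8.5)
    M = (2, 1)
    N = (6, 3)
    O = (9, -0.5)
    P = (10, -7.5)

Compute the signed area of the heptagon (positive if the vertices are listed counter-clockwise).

Apply the surveyor's formula: 2A = Σ (x_i·y_{i+1} − x_{i+1}·y_i), indices taken mod 7.
Cross-terms: 0, -59.5, -21.5, 0, -30, -62.5, -15  ⇒  Σ = -188.5
Signed area = Σ/2 = -94.25 (negative ⇒ clockwise traversal).

-94.25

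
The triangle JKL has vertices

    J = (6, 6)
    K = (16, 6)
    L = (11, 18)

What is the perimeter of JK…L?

36

|JK| = √((10)² + (0)²) = √100 = 10
|KL| = √((-5)² + (12)²) = √169 = 13
|LJ| = √((-5)² + (-12)²) = √169 = 13
Perimeter = 10 + 13 + 13 = 36.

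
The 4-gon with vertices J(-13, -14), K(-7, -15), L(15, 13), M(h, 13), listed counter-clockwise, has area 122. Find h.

Write out the shoelace sum; only the two edges meeting at M involve h:
2·Area = [(15·13 − h·13) + (h·(-14) − (-13)·13)] + 231
       = -27·h + 595 = 244
⇒ h = 13.

13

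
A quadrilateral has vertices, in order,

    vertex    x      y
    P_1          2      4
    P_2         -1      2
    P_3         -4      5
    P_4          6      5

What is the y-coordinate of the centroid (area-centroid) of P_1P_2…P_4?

Apply the surveyor's formula. First the cross-terms c_i = x_i·y_{i+1} − x_{i+1}·y_i:
  8, 3, -50, 14  ⇒  2A = -25, A = -12.5.
Then Σ (y_i + y_{i+1})·c_i = -305, so ȳ = -305 / (6·(-12.5)) = 61/15.

61/15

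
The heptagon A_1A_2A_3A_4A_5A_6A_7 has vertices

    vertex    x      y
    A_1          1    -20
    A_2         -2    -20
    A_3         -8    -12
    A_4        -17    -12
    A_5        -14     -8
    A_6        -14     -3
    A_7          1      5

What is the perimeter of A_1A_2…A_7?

74

|A_1A_2| = √((-3)² + (0)²) = √9 = 3
|A_2A_3| = √((-6)² + (8)²) = √100 = 10
|A_3A_4| = √((-9)² + (0)²) = √81 = 9
|A_4A_5| = √((3)² + (4)²) = √25 = 5
|A_5A_6| = √((0)² + (5)²) = √25 = 5
|A_6A_7| = √((15)² + (8)²) = √289 = 17
|A_7A_1| = √((0)² + (-25)²) = √625 = 25
Perimeter = 3 + 10 + 9 + 5 + 5 + 17 + 25 = 74.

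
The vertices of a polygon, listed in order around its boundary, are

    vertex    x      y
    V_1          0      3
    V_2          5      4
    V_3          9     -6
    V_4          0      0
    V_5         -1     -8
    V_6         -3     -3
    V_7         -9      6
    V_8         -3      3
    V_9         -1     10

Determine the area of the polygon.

Cross-terms: -15, -66, 0, 0, -21, -45, -9, -27, -3  ⇒  Σ = -186
Area = |Σ|/2 = 93.

93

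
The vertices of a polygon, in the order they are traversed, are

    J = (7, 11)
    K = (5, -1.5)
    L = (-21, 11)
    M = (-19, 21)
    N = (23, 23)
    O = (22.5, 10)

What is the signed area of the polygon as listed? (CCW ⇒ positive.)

-652

Apply the shoelace (surveyor's) formula: 2A = Σ (x_i·y_{i+1} − x_{i+1}·y_i), indices taken mod 6.
J→K: (7)(-1.5) − (5)(11) = -65.5
K→L: (5)(11) − (-21)(-1.5) = 23.5
L→M: (-21)(21) − (-19)(11) = -232
M→N: (-19)(23) − (23)(21) = -920
N→O: (23)(10) − (22.5)(23) = -287.5
O→J: (22.5)(11) − (7)(10) = 177.5
Σ = -1304
Signed area = Σ/2 = -652 (negative ⇒ clockwise traversal).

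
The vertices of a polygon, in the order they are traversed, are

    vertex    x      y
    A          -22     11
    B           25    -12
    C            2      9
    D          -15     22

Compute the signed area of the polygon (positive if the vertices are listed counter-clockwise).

368

A→B: (-22)(-12) − (25)(11) = -11
B→C: (25)(9) − (2)(-12) = 249
C→D: (2)(22) − (-15)(9) = 179
D→A: (-15)(11) − (-22)(22) = 319
Σ = 736
Signed area = Σ/2 = 368 (positive ⇒ counter-clockwise traversal).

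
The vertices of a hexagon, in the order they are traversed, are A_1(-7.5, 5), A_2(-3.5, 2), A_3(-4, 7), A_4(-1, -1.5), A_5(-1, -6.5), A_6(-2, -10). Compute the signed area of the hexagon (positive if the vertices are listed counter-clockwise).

-42

Apply the surveyor's formula: 2A = Σ (x_i·y_{i+1} − x_{i+1}·y_i), indices taken mod 6.
A_1→A_2: (-7.5)(2) − (-3.5)(5) = 2.5
A_2→A_3: (-3.5)(7) − (-4)(2) = -16.5
A_3→A_4: (-4)(-1.5) − (-1)(7) = 13
A_4→A_5: (-1)(-6.5) − (-1)(-1.5) = 5
A_5→A_6: (-1)(-10) − (-2)(-6.5) = -3
A_6→A_1: (-2)(5) − (-7.5)(-10) = -85
Σ = -84
Signed area = Σ/2 = -42 (negative ⇒ clockwise traversal).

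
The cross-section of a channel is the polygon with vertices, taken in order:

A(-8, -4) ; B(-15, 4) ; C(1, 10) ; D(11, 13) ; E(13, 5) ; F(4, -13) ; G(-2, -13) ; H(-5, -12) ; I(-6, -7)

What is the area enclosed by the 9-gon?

417

Apply Gauss's area formula: 2A = Σ (x_i·y_{i+1} − x_{i+1}·y_i), indices taken mod 9.
Σ = (-92) + (-154) + (-97) + (-114) + (-189) + (-78) + (-41) + (-37) + (-32) = -834
Area = |Σ|/2 = 417.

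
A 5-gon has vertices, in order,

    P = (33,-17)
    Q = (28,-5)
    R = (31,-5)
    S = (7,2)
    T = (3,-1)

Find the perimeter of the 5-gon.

|PQ| = √((-5)² + (12)²) = √169 = 13
|QR| = √((3)² + (0)²) = √9 = 3
|RS| = √((-24)² + (7)²) = √625 = 25
|ST| = √((-4)² + (-3)²) = √25 = 5
|TP| = √((30)² + (-16)²) = √1156 = 34
Perimeter = 13 + 3 + 25 + 5 + 34 = 80.

80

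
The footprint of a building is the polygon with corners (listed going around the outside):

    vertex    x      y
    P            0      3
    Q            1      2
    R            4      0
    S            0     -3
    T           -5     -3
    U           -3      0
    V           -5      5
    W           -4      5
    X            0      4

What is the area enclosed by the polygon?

P→Q: (0)(2) − (1)(3) = -3
Q→R: (1)(0) − (4)(2) = -8
R→S: (4)(-3) − (0)(0) = -12
S→T: (0)(-3) − (-5)(-3) = -15
T→U: (-5)(0) − (-3)(-3) = -9
U→V: (-3)(5) − (-5)(0) = -15
V→W: (-5)(5) − (-4)(5) = -5
W→X: (-4)(4) − (0)(5) = -16
X→P: (0)(3) − (0)(4) = 0
Σ = -83
Area = |Σ|/2 = 41.5.

41.5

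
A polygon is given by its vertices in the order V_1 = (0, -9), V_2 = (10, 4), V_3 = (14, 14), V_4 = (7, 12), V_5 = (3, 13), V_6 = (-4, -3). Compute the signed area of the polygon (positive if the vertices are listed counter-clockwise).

Σ = (90) + (84) + (70) + (55) + (43) + (36) = 378
Signed area = Σ/2 = 189 (positive ⇒ counter-clockwise traversal).

189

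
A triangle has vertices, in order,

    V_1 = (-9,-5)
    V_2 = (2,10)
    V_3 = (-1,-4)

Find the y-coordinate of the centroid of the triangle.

1/3

Apply the shoelace formula. First the cross-terms c_i = x_i·y_{i+1} − x_{i+1}·y_i:
  -80, 2, -31  ⇒  2A = -109, A = -54.5.
Then Σ (y_i + y_{i+1})·c_i = -109, so ȳ = -109 / (6·(-54.5)) = 1/3.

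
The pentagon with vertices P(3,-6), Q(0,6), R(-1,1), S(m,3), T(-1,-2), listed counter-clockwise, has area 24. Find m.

-4

The doubled signed area Σ (x_i y_{i+1} − x_{i+1} y_i) is linear in m.
With m=0 it equals 36; the coefficient of m is -3 (from the two edges through S).
So -3·m + 36 = 2·24 = 48 ⇒ m = -4.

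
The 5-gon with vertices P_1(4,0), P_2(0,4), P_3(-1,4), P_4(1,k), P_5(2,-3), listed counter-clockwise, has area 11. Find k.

Write out the shoelace sum; only the two edges meeting at P_4 involve k:
2·Area = [((-1)·k − 1·4) + (1·(-3) − 2·k)] + 32
       = -3·k + 25 = 22
⇒ k = 1.

1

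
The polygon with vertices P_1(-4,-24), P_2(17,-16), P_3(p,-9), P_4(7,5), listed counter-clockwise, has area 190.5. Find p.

7

The doubled signed area Σ (x_i y_{i+1} − x_{i+1} y_i) is linear in p.
With p=0 it equals 234; the coefficient of p is 21 (from the two edges through P_3).
So 21·p + 234 = 2·190.5 = 381 ⇒ p = 7.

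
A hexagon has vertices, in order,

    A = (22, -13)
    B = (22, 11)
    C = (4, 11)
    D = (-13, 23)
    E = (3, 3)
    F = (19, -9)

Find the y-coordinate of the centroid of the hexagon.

629/135

Apply the shoelace (surveyor's) formula. First the cross-terms c_i = x_i·y_{i+1} − x_{i+1}·y_i:
  528, 198, 235, -108, -84, -49  ⇒  2A = 720, A = 360.
Then Σ (y_i + y_{i+1})·c_i = 10064, so ȳ = 10064 / (6·360) = 629/135.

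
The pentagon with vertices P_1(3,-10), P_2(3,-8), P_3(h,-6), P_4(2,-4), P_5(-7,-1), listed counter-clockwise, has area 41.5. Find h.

The doubled signed area Σ (x_i y_{i+1} − x_{i+1} y_i) is linear in h.
With h=0 it equals 43; the coefficient of h is 4 (from the two edges through P_3).
So 4·h + 43 = 2·41.5 = 83 ⇒ h = 10.

10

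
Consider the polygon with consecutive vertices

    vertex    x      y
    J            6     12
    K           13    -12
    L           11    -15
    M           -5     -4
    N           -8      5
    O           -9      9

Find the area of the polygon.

Apply the shoelace formula: 2A = Σ (x_i·y_{i+1} − x_{i+1}·y_i), indices taken mod 6.
Cross-terms: -228, -63, -119, -57, -27, -162  ⇒  Σ = -656
Area = |Σ|/2 = 328.

328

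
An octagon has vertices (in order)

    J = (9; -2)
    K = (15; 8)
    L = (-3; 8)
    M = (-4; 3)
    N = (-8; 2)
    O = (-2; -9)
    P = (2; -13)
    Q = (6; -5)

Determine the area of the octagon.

253

Apply the surveyor's formula: 2A = Σ (x_i·y_{i+1} − x_{i+1}·y_i), indices taken mod 8.
Σ = (102) + (144) + (23) + (16) + (76) + (44) + (68) + (33) = 506
Area = |Σ|/2 = 253.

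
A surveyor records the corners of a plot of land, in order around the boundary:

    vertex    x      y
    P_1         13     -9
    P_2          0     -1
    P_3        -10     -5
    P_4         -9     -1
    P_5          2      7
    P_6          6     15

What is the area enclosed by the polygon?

190

Apply Gauss's area formula: 2A = Σ (x_i·y_{i+1} − x_{i+1}·y_i), indices taken mod 6.
Cross-terms: -13, -10, -35, -61, -12, -249  ⇒  Σ = -380
Area = |Σ|/2 = 190.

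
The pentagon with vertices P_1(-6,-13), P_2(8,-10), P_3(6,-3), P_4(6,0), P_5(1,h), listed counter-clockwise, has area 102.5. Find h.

Write out the shoelace sum; only the two edges meeting at P_5 involve h:
2·Area = [(6·h − 1·0) + (1·(-13) − (-6)·h)] + 218
       = 12·h + 205 = 205
⇒ h = 0.

0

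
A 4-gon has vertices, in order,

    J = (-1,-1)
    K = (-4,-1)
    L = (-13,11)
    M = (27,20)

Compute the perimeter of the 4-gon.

94

|JK| = √((-3)² + (0)²) = √9 = 3
|KL| = √((-9)² + (12)²) = √225 = 15
|LM| = √((40)² + (9)²) = √1681 = 41
|MJ| = √((-28)² + (-21)²) = √1225 = 35
Perimeter = 3 + 15 + 41 + 35 = 94.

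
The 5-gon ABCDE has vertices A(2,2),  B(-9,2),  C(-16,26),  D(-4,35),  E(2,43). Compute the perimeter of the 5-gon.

102

|AB| = √((-11)² + (0)²) = √121 = 11
|BC| = √((-7)² + (24)²) = √625 = 25
|CD| = √((12)² + (9)²) = √225 = 15
|DE| = √((6)² + (8)²) = √100 = 10
|EA| = √((0)² + (-41)²) = √1681 = 41
Perimeter = 11 + 25 + 15 + 10 + 41 = 102.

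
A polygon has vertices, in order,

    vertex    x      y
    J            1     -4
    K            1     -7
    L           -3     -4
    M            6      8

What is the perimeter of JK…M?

|JK| = √((0)² + (-3)²) = √9 = 3
|KL| = √((-4)² + (3)²) = √25 = 5
|LM| = √((9)² + (12)²) = √225 = 15
|MJ| = √((-5)² + (-12)²) = √169 = 13
Perimeter = 3 + 5 + 15 + 13 = 36.

36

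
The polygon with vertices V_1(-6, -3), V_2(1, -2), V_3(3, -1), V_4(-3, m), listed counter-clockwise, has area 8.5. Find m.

Write out the shoelace sum; only the two edges meeting at V_4 involve m:
2·Area = [(3·m − (-3)·(-1)) + ((-3)·(-3) − (-6)·m)] + 20
       = 9·m + 26 = 17
⇒ m = -1.

-1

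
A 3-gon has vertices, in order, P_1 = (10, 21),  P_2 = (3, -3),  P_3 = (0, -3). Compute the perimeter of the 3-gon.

|P_1P_2| = √((-7)² + (-24)²) = √625 = 25
|P_2P_3| = √((-3)² + (0)²) = √9 = 3
|P_3P_1| = √((10)² + (24)²) = √676 = 26
Perimeter = 25 + 3 + 26 = 54.

54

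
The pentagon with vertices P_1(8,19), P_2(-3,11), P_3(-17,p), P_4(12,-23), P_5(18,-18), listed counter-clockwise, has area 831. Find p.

-17

The doubled signed area Σ (x_i y_{i+1} − x_{i+1} y_i) is linear in p.
With p=0 it equals 1407; the coefficient of p is -15 (from the two edges through P_3).
So -15·p + 1407 = 2·831 = 1662 ⇒ p = -17.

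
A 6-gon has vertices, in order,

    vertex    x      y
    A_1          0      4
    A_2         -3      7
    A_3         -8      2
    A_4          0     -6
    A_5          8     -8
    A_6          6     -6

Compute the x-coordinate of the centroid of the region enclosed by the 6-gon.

Apply Gauss's area formula. First the cross-terms c_i = x_i·y_{i+1} − x_{i+1}·y_i:
  12, 50, 48, 48, 0, 24  ⇒  2A = 182, A = 91.
Then Σ (x_i + x_{i+1})·c_i = -442, so x̄ = -442 / (6·91) = -17/21.

-17/21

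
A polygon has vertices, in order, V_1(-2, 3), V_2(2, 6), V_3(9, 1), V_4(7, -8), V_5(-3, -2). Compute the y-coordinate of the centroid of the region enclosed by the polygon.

-197/300

Apply the shoelace formula. First the cross-terms c_i = x_i·y_{i+1} − x_{i+1}·y_i:
  -18, -52, -79, -38, -13  ⇒  2A = -200, A = -100.
Then Σ (y_i + y_{i+1})·c_i = 394, so ȳ = 394 / (6·(-100)) = -197/300.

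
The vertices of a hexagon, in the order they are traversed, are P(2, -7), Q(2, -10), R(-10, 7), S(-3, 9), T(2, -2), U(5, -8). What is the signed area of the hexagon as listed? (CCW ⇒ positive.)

Σ = (-6) + (-86) + (-69) + (-12) + (-6) + (-19) = -198
Signed area = Σ/2 = -99 (negative ⇒ clockwise traversal).

-99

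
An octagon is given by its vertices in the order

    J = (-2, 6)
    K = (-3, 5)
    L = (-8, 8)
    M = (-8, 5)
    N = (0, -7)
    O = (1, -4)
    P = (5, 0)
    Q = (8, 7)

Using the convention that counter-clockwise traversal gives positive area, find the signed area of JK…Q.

114

Apply the shoelace formula: 2A = Σ (x_i·y_{i+1} − x_{i+1}·y_i), indices taken mod 8.
Cross-terms: 8, 16, 24, 56, 7, 20, 35, 62  ⇒  Σ = 228
Signed area = Σ/2 = 114 (positive ⇒ counter-clockwise traversal).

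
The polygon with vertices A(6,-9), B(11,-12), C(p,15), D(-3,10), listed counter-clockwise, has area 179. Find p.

7

The doubled signed area Σ (x_i y_{i+1} − x_{i+1} y_i) is linear in p.
With p=0 it equals 204; the coefficient of p is 22 (from the two edges through C).
So 22·p + 204 = 2·179 = 358 ⇒ p = 7.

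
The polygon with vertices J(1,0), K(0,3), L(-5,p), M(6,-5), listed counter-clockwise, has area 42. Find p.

-6

Write out the shoelace sum; only the two edges meeting at L involve p:
2·Area = [(0·p − (-5)·3) + ((-5)·(-5) − 6·p)] + 8
       = -6·p + 48 = 84
⇒ p = -6.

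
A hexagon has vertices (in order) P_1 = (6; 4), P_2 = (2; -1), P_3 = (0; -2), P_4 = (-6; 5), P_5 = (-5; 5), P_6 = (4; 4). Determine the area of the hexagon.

Apply Gauss's area formula: 2A = Σ (x_i·y_{i+1} − x_{i+1}·y_i), indices taken mod 6.
Cross-terms: -14, -4, -12, -5, -40, -8  ⇒  Σ = -83
Area = |Σ|/2 = 41.5.

41.5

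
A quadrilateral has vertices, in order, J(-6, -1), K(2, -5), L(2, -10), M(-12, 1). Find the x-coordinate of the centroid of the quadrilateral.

-344/117

Apply the shoelace (surveyor's) formula. First the cross-terms c_i = x_i·y_{i+1} − x_{i+1}·y_i:
  32, -10, -118, 18  ⇒  2A = -78, A = -39.
Then Σ (x_i + x_{i+1})·c_i = 688, so x̄ = 688 / (6·(-39)) = -344/117.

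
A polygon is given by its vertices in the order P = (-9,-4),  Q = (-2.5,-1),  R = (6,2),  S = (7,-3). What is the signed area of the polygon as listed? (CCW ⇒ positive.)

Apply the shoelace (surveyor's) formula: 2A = Σ (x_i·y_{i+1} − x_{i+1}·y_i), indices taken mod 4.
Σ = (-1) + (1) + (-32) + (-55) = -87
Signed area = Σ/2 = -43.5 (negative ⇒ clockwise traversal).

-43.5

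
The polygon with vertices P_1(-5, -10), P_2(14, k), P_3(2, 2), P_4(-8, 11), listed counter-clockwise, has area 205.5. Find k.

-10

Write out the shoelace sum; only the two edges meeting at P_2 involve k:
2·Area = [((-5)·k − 14·(-10)) + (14·2 − 2·k)] + 173
       = -7·k + 341 = 411
⇒ k = -10.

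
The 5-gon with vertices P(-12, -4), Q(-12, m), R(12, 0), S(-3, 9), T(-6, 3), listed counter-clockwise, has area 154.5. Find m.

-6

The doubled signed area Σ (x_i y_{i+1} − x_{i+1} y_i) is linear in m.
With m=0 it equals 165; the coefficient of m is -24 (from the two edges through Q).
So -24·m + 165 = 2·154.5 = 309 ⇒ m = -6.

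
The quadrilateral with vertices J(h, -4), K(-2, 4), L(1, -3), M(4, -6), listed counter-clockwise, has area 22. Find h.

6

Write out the shoelace sum; only the two edges meeting at J involve h:
2·Area = [(4·(-4) − h·(-6)) + (h·4 − (-2)·(-4))] + 8
       = 10·h + -16 = 44
⇒ h = 6.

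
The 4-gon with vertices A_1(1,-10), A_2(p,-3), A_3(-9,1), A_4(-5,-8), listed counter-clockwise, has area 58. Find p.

1

Write out the shoelace sum; only the two edges meeting at A_2 involve p:
2·Area = [(1·(-3) − p·(-10)) + (p·1 − (-9)·(-3))] + 135
       = 11·p + 105 = 116
⇒ p = 1.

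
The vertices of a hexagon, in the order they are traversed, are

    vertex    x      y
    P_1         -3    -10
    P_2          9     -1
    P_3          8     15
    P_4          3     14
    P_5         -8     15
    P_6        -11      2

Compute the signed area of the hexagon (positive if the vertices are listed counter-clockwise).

362.5

Apply the shoelace formula: 2A = Σ (x_i·y_{i+1} − x_{i+1}·y_i), indices taken mod 6.
Σ = (93) + (143) + (67) + (157) + (149) + (116) = 725
Signed area = Σ/2 = 362.5 (positive ⇒ counter-clockwise traversal).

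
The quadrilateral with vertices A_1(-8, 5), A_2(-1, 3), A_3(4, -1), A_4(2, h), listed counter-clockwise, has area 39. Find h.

8

Write out the shoelace sum; only the two edges meeting at A_4 involve h:
2·Area = [(4·h − 2·(-1)) + (2·5 − (-8)·h)] + -30
       = 12·h + -18 = 78
⇒ h = 8.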